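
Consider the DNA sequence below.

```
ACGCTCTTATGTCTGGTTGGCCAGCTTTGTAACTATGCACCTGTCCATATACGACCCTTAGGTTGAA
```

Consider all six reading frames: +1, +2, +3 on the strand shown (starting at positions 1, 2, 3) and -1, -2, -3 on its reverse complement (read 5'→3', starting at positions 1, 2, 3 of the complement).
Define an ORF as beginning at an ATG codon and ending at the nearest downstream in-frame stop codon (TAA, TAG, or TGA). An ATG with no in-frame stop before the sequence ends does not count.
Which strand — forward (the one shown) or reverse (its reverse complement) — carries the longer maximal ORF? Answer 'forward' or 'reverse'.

Reverse complement (5'→3'): TTCAACCTAAGGGTCGTATATGGACAGGTGCATAGTTACAAAGCTGGCCAACCAGACATAAGAGCGT
Frame +1: ACG CTC TTA TGT CTG GTT GGC CAG CTT TGT AAC TAT GCA CCT GTC CAT ATA CGA CCC TTA GGT TGA — no ATG→stop ORF.
Frame +2: CGC TCT TAT GTC TGG TTG GCC AGC TTT GTA ACT ATG CAC CTG TCC ATA TAC GAC CCT TAG GTT GAA — ATG at 35, stop TAG at 59 → 27 nt.
Frame +3: GCT CTT ATG TCT GGT TGG CCA GCT TTG TAA CTA TGC ACC TGT CCA TAT ACG ACC CTT AGG TTG — ATG at 9, stop TAA at 30 → 24 nt.
Frame -1: TTC AAC CTA AGG GTC GTA TAT GGA CAG GTG CAT AGT TAC AAA GCT GGC CAA CCA GAC ATA AGA GCG — no ATG→stop ORF.
Frame -2: TCA ACC TAA GGG TCG TAT ATG GAC AGG TGC ATA GTT ACA AAG CTG GCC AAC CAG ACA TAA GAG CGT — ATG at 20, stop TAA at 59 → 42 nt.
Frame -3: CAA CCT AAG GGT CGT ATA TGG ACA GGT GCA TAG TTA CAA AGC TGG CCA ACC AGA CAT AAG AGC — no ATG→stop ORF.
Forward-strand max 27 nt; reverse-strand max 42 nt. The reverse strand has the longer ORF.

reverse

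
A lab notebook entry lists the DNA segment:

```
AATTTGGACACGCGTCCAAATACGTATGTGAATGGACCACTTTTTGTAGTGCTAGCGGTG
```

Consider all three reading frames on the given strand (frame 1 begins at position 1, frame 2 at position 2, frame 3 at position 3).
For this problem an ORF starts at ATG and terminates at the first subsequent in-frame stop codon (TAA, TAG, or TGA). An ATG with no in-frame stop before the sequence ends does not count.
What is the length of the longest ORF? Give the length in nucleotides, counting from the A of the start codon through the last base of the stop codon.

18

Frame 1: AAT TTG GAC ACG CGT CCA AAT ACG TAT GTG AAT GGA CCA CTT TTT GTA GTG CTA GCG GTG — no ATG→stop ORF.
Frame 2: ATT TGG ACA CGC GTC CAA ATA CGT ATG TGA ATG GAC CAC TTT TTG TAG TGC TAG CGG — ATG at 26, stop TGA at 29 → 6 nt; ATG at 32, stop TAG at 47 → 18 nt.
Frame 3: TTT GGA CAC GCG TCC AAA TAC GTA TGT GAA TGG ACC ACT TTT TGT AGT GCT AGC GGT — no ATG→stop ORF.
Longest: frame 2, positions 32–49, 18 nt = 6 codons = 5 aa. → 18 nucleotides.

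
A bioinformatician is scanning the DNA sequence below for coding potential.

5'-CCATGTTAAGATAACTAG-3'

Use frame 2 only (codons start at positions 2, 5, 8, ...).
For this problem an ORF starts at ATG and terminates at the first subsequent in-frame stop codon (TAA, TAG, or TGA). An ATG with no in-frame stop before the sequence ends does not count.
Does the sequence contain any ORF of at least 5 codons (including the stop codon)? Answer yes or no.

no

Frame 2: CAT GTT AAG ATA ACT — no ATG→stop ORF.
Largest ORF found is 0 codons < 5, so no.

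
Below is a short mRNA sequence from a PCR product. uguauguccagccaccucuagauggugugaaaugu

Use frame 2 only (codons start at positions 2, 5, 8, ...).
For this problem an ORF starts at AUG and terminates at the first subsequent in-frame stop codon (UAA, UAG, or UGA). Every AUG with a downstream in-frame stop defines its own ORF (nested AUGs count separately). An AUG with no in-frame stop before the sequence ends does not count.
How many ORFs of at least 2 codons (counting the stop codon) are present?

Frame 2: GUA UGU CCA GCC ACC UCU AGA UGG UGU GAA AUG — no AUG→stop ORF.
No ORF reaches 2 codons. Count = 0.

0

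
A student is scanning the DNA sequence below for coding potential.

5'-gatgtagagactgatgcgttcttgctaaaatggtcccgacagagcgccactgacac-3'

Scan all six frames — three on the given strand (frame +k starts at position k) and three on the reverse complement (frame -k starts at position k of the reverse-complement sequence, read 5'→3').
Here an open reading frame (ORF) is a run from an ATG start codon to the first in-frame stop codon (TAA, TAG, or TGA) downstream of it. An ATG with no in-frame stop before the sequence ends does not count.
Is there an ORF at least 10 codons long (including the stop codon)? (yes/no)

no

Reverse complement (5'→3'): GTGTCAGTGGCGCTCTGTCGGGACCATTTTAGCAAGAACGCATCAGTCTCTACATC
Frame +1: GAT GTA GAG ACT GAT GCG TTC TTG CTA AAA TGG TCC CGA CAG AGC GCC ACT GAC — no ATG→stop ORF.
Frame +2: ATG TAG AGA CTG ATG CGT TCT TGC TAA AAT GGT CCC GAC AGA GCG CCA CTG ACA — ATG at 2, stop TAG at 5 → 6 nt; ATG at 14, stop TAA at 26 → 15 nt.
Frame +3: TGT AGA GAC TGA TGC GTT CTT GCT AAA ATG GTC CCG ACA GAG CGC CAC TGA CAC — ATG at 30, stop TGA at 51 → 24 nt.
Frame -1: GTG TCA GTG GCG CTC TGT CGG GAC CAT TTT AGC AAG AAC GCA TCA GTC TCT ACA — no ATG→stop ORF.
Frame -2: TGT CAG TGG CGC TCT GTC GGG ACC ATT TTA GCA AGA ACG CAT CAG TCT CTA CAT — no ATG→stop ORF.
Frame -3: GTC AGT GGC GCT CTG TCG GGA CCA TTT TAG CAA GAA CGC ATC AGT CTC TAC ATC — no ATG→stop ORF.
Largest ORF found is 8 codons < 10, so no.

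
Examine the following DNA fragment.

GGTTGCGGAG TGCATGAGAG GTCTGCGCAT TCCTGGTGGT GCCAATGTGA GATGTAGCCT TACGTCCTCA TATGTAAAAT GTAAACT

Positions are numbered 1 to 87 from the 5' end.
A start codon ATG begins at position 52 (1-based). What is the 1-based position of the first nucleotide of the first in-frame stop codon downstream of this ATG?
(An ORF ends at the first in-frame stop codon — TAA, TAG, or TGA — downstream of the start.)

55

Codons from position 52: ATG (52–54), TAG (55–57).
TAG is a stop codon; it begins at position 55.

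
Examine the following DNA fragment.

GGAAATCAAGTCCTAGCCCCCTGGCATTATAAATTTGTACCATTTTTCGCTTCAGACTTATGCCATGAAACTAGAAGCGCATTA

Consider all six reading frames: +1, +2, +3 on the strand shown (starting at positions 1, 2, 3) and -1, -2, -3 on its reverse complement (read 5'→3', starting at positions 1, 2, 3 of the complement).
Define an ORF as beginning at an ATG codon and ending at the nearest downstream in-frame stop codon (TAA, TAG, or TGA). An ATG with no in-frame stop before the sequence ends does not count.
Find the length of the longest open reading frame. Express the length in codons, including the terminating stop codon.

Reverse complement (5'→3'): TAATGCGCTTCTAGTTTCATGGCATAAGTCTGAAGCGAAAAATGGTACAAATTTATAATGCCAGGGGGCTAGGACTTGATTTCC
Frame +1: GGA AAT CAA GTC CTA GCC CCC TGG CAT TAT AAA TTT GTA CCA TTT TTC GCT TCA GAC TTA TGC CAT GAA ACT AGA AGC GCA TTA — no ATG→stop ORF.
Frame +2: GAA ATC AAG TCC TAG CCC CCT GGC ATT ATA AAT TTG TAC CAT TTT TCG CTT CAG ACT TAT GCC ATG AAA CTA GAA GCG CAT — no ATG→stop ORF.
Frame +3: AAA TCA AGT CCT AGC CCC CTG GCA TTA TAA ATT TGT ACC ATT TTT CGC TTC AGA CTT ATG CCA TGA AAC TAG AAG CGC ATT — ATG at 60, stop TGA at 66 → 9 nt.
Frame -1: TAA TGC GCT TCT AGT TTC ATG GCA TAA GTC TGA AGC GAA AAA TGG TAC AAA TTT ATA ATG CCA GGG GGC TAG GAC TTG ATT TCC — ATG at 19, stop TAA at 25 → 9 nt; ATG at 58, stop TAG at 70 → 15 nt.
Frame -2: AAT GCG CTT CTA GTT TCA TGG CAT AAG TCT GAA GCG AAA AAT GGT ACA AAT TTA TAA TGC CAG GGG GCT AGG ACT TGA TTT — no ATG→stop ORF.
Frame -3: ATG CGC TTC TAG TTT CAT GGC ATA AGT CTG AAG CGA AAA ATG GTA CAA ATT TAT AAT GCC AGG GGG CTA GGA CTT GAT TTC — ATG at 3, stop TAG at 12 → 12 nt.
Longest: frame -1, positions 58–72, 15 nt = 5 codons = 4 aa. → 5 codons.

5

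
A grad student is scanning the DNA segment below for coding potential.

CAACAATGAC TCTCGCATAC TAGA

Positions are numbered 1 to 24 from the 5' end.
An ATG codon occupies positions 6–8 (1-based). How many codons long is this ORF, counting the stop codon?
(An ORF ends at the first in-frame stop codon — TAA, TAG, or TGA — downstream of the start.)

6

Codons from position 6: ATG (6–8), ACT (9–11), CTC (12–14), GCA (15–17), TAC (18–20), TAG (21–23).
TAG is the first in-frame stop; that's 6 codons including the stop.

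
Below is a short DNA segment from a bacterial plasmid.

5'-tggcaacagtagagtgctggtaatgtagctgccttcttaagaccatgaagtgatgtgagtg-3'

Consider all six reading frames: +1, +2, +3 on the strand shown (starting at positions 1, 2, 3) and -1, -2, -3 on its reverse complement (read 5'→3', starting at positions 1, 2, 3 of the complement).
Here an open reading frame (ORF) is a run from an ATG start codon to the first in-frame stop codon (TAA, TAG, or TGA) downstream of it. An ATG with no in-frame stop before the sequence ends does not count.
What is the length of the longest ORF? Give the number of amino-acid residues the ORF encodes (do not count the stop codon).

2

Reverse complement (5'→3'): CACTCACATCACTTCATGGTCTTAAGAAGGCAGCTACATTACCAGCACTCTACTGTTGCCA
Frame +1: TGG CAA CAG TAG AGT GCT GGT AAT GTA GCT GCC TTC TTA AGA CCA TGA AGT GAT GTG AGT — no ATG→stop ORF.
Frame +2: GGC AAC AGT AGA GTG CTG GTA ATG TAG CTG CCT TCT TAA GAC CAT GAA GTG ATG TGA GTG — ATG at 23, stop TAG at 26 → 6 nt; ATG at 53, stop TGA at 56 → 6 nt.
Frame +3: GCA ACA GTA GAG TGC TGG TAA TGT AGC TGC CTT CTT AAG ACC ATG AAG TGA TGT GAG — ATG at 45, stop TGA at 51 → 9 nt.
Frame -1: CAC TCA CAT CAC TTC ATG GTC TTA AGA AGG CAG CTA CAT TAC CAG CAC TCT ACT GTT GCC — no ATG→stop ORF.
Frame -2: ACT CAC ATC ACT TCA TGG TCT TAA GAA GGC AGC TAC ATT ACC AGC ACT CTA CTG TTG CCA — no ATG→stop ORF.
Frame -3: CTC ACA TCA CTT CAT GGT CTT AAG AAG GCA GCT ACA TTA CCA GCA CTC TAC TGT TGC — no ATG→stop ORF.
Longest: frame +3, positions 45–53, 9 nt = 3 codons = 2 aa. → 2 amino acids.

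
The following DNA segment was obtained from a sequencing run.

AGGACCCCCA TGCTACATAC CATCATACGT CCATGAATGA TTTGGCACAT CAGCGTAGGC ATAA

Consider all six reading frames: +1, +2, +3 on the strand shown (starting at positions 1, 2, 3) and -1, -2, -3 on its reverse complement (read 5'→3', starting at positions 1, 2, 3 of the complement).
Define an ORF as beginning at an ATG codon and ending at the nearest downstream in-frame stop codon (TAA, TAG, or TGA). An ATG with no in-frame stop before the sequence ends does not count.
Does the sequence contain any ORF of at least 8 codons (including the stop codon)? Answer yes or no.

yes

Reverse complement (5'→3'): TTATGCCTACGCTGATGTGCCAAATCATTCATGGACGTATGATGGTATGTAGCATGGGGGTCCT
Frame +1: AGG ACC CCC ATG CTA CAT ACC ATC ATA CGT CCA TGA ATG ATT TGG CAC ATC AGC GTA GGC ATA — ATG at 10, stop TGA at 34 → 27 nt.
Frame +2: GGA CCC CCA TGC TAC ATA CCA TCA TAC GTC CAT GAA TGA TTT GGC ACA TCA GCG TAG GCA TAA — no ATG→stop ORF.
Frame +3: GAC CCC CAT GCT ACA TAC CAT CAT ACG TCC ATG AAT GAT TTG GCA CAT CAG CGT AGG CAT — no ATG→stop ORF.
Frame -1: TTA TGC CTA CGC TGA TGT GCC AAA TCA TTC ATG GAC GTA TGA TGG TAT GTA GCA TGG GGG TCC — ATG at 31, stop TGA at 40 → 12 nt.
Frame -2: TAT GCC TAC GCT GAT GTG CCA AAT CAT TCA TGG ACG TAT GAT GGT ATG TAG CAT GGG GGT CCT — ATG at 47, stop TAG at 50 → 6 nt.
Frame -3: ATG CCT ACG CTG ATG TGC CAA ATC ATT CAT GGA CGT ATG ATG GTA TGT AGC ATG GGG GTC — no ATG→stop ORF.
Frame +1 has an ORF of 9 codons (positions 10–36) ≥ 8, so yes.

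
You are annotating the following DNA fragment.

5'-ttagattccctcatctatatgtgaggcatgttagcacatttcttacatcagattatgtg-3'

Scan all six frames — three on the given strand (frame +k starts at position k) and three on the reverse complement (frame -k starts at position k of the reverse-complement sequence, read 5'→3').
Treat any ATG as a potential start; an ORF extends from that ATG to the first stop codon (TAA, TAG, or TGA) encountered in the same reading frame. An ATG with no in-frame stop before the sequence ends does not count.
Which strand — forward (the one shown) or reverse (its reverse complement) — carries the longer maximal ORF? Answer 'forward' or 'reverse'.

Reverse complement (5'→3'): CACATAATCTGATGTAAGAAATGTGCTAACATGCCTCACATATAGATGAGGGAATCTAA
Frame +1: TTA GAT TCC CTC ATC TAT ATG TGA GGC ATG TTA GCA CAT TTC TTA CAT CAG ATT ATG — ATG at 19, stop TGA at 22 → 6 nt.
Frame +2: TAG ATT CCC TCA TCT ATA TGT GAG GCA TGT TAG CAC ATT TCT TAC ATC AGA TTA TGT — no ATG→stop ORF.
Frame +3: AGA TTC CCT CAT CTA TAT GTG AGG CAT GTT AGC ACA TTT CTT ACA TCA GAT TAT GTG — no ATG→stop ORF.
Frame -1: CAC ATA ATC TGA TGT AAG AAA TGT GCT AAC ATG CCT CAC ATA TAG ATG AGG GAA TCT — ATG at 31, stop TAG at 43 → 15 nt.
Frame -2: ACA TAA TCT GAT GTA AGA AAT GTG CTA ACA TGC CTC ACA TAT AGA TGA GGG AAT CTA — no ATG→stop ORF.
Frame -3: CAT AAT CTG ATG TAA GAA ATG TGC TAA CAT GCC TCA CAT ATA GAT GAG GGA ATC TAA — ATG at 12, stop TAA at 15 → 6 nt; ATG at 21, stop TAA at 27 → 9 nt.
Forward-strand max 6 nt; reverse-strand max 15 nt. The reverse strand has the longer ORF.

reverse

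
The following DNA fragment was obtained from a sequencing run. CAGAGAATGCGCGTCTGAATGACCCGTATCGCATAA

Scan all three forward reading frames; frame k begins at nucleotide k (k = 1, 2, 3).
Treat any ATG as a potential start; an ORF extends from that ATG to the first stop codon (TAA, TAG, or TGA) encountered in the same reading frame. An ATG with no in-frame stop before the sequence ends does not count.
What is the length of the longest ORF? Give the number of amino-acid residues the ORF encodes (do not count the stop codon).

5

Frame 1: CAG AGA ATG CGC GTC TGA ATG ACC CGT ATC GCA TAA — ATG at 7, stop TGA at 16 → 12 nt; ATG at 19, stop TAA at 34 → 18 nt.
Frame 2: AGA GAA TGC GCG TCT GAA TGA CCC GTA TCG CAT — no ATG→stop ORF.
Frame 3: GAG AAT GCG CGT CTG AAT GAC CCG TAT CGC ATA — no ATG→stop ORF.
Longest: frame 1, positions 19–36, 18 nt = 6 codons = 5 aa. → 5 amino acids.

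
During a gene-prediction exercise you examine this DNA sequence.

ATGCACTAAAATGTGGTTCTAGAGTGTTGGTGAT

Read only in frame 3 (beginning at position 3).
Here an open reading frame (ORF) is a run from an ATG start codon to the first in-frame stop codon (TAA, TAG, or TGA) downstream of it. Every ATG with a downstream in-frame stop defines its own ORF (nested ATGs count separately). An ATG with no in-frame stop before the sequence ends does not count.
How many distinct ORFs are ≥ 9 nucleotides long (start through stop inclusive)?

0

Frame 3: GCA CTA AAA TGT GGT TCT AGA GTG TTG GTG — no ATG→stop ORF.
No ORF reaches 9 nucleotides. Count = 0.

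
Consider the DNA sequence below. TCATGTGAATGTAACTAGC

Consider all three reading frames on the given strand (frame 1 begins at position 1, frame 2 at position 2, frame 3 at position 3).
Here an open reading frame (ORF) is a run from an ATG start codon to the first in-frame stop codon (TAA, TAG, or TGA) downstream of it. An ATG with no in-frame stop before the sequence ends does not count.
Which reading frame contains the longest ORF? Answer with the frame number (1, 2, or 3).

3

Frame 1: TCA TGT GAA TGT AAC TAG — no ATG→stop ORF.
Frame 2: CAT GTG AAT GTA ACT AGC — no ATG→stop ORF.
Frame 3: ATG TGA ATG TAA CTA — ATG at 3, stop TGA at 6 → 6 nt; ATG at 9, stop TAA at 12 → 6 nt.
Longest ORF is 6 nt in frame 3 (positions 3–8).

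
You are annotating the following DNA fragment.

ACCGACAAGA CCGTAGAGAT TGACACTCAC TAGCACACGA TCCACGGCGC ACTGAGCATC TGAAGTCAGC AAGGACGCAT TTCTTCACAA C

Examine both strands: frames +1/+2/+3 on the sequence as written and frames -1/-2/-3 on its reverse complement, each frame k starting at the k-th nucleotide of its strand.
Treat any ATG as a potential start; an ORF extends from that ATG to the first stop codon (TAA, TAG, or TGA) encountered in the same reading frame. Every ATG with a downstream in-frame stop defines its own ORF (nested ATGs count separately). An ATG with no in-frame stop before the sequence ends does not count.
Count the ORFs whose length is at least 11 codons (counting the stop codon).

Reverse complement (5'→3'): GTTGTGAAGAAATGCGTCCTTGCTGACTTCAGATGCTCAGTGCGCCGTGGATCGTGTGCTAGTGAGTGTCAATCTCTACGGTCTTGTCGGT
Frame +1: ACC GAC AAG ACC GTA GAG ATT GAC ACT CAC TAG CAC ACG ATC CAC GGC GCA CTG AGC ATC TGA AGT CAG CAA GGA CGC ATT TCT TCA CAA — no ATG→stop ORF.
Frame +2: CCG ACA AGA CCG TAG AGA TTG ACA CTC ACT AGC ACA CGA TCC ACG GCG CAC TGA GCA TCT GAA GTC AGC AAG GAC GCA TTT CTT CAC AAC — no ATG→stop ORF.
Frame +3: CGA CAA GAC CGT AGA GAT TGA CAC TCA CTA GCA CAC GAT CCA CGG CGC ACT GAG CAT CTG AAG TCA GCA AGG ACG CAT TTC TTC ACA — no ATG→stop ORF.
Frame -1: GTT GTG AAG AAA TGC GTC CTT GCT GAC TTC AGA TGC TCA GTG CGC CGT GGA TCG TGT GCT AGT GAG TGT CAA TCT CTA CGG TCT TGT CGG — no ATG→stop ORF.
Frame -2: TTG TGA AGA AAT GCG TCC TTG CTG ACT TCA GAT GCT CAG TGC GCC GTG GAT CGT GTG CTA GTG AGT GTC AAT CTC TAC GGT CTT GTC GGT — no ATG→stop ORF.
Frame -3: TGT GAA GAA ATG CGT CCT TGC TGA CTT CAG ATG CTC AGT GCG CCG TGG ATC GTG TGC TAG TGA GTG TCA ATC TCT ACG GTC TTG TCG — ATG at 12, stop TGA at 24 → 15 nt; ATG at 33, stop TAG at 60 → 30 nt.
No ORF reaches 11 codons. Count = 0.

0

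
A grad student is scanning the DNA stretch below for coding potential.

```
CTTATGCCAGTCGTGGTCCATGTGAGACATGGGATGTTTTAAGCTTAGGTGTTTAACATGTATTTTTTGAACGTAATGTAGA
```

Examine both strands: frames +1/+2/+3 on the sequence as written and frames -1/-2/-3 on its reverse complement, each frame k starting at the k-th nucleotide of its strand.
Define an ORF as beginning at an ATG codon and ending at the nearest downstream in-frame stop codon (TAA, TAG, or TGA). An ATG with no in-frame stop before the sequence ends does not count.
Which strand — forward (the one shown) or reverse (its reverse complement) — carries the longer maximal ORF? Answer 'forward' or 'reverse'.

Reverse complement (5'→3'): TCTACATTACGTTCAAAAAATACATGTTAAACACCTAAGCTTAAAACATCCCATGTCTCACATGGACCACGACTGGCATAAG
Frame +1: CTT ATG CCA GTC GTG GTC CAT GTG AGA CAT GGG ATG TTT TAA GCT TAG GTG TTT AAC ATG TAT TTT TTG AAC GTA ATG TAG — ATG at 4, stop TAA at 40 → 39 nt; ATG at 34, stop TAA at 40 → 9 nt; ATG at 58, stop TAG at 79 → 24 nt; ATG at 76, stop TAG at 79 → 6 nt.
Frame +2: TTA TGC CAG TCG TGG TCC ATG TGA GAC ATG GGA TGT TTT AAG CTT AGG TGT TTA ACA TGT ATT TTT TGA ACG TAA TGT AGA — ATG at 20, stop TGA at 23 → 6 nt; ATG at 29, stop TGA at 68 → 42 nt.
Frame +3: TAT GCC AGT CGT GGT CCA TGT GAG ACA TGG GAT GTT TTA AGC TTA GGT GTT TAA CAT GTA TTT TTT GAA CGT AAT GTA — no ATG→stop ORF.
Frame -1: TCT ACA TTA CGT TCA AAA AAT ACA TGT TAA ACA CCT AAG CTT AAA ACA TCC CAT GTC TCA CAT GGA CCA CGA CTG GCA TAA — no ATG→stop ORF.
Frame -2: CTA CAT TAC GTT CAA AAA ATA CAT GTT AAA CAC CTA AGC TTA AAA CAT CCC ATG TCT CAC ATG GAC CAC GAC TGG CAT AAG — no ATG→stop ORF.
Frame -3: TAC ATT ACG TTC AAA AAA TAC ATG TTA AAC ACC TAA GCT TAA AAC ATC CCA TGT CTC ACA TGG ACC ACG ACT GGC ATA — ATG at 24, stop TAA at 36 → 15 nt.
Forward-strand max 42 nt; reverse-strand max 15 nt. The forward strand has the longer ORF.

forward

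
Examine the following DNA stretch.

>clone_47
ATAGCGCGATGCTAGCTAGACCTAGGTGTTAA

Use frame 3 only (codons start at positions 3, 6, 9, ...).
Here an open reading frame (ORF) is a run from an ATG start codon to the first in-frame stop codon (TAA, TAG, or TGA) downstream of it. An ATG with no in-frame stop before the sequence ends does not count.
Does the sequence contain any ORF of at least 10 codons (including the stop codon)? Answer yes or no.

Frame 3: AGC GCG ATG CTA GCT AGA CCT AGG TGT TAA — ATG at 9, stop TAA at 30 → 24 nt.
Largest ORF found is 8 codons < 10, so no.

no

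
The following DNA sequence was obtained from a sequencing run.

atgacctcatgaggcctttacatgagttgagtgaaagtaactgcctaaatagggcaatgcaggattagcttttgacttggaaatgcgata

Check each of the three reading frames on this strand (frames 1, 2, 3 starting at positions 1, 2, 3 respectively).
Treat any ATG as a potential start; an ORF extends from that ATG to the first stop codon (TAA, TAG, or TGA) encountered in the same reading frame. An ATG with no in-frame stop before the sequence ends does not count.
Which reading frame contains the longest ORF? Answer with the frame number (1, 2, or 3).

Frame 1: ATG ACC TCA TGA GGC CTT TAC ATG AGT TGA GTG AAA GTA ACT GCC TAA ATA GGG CAA TGC AGG ATT AGC TTT TGA CTT GGA AAT GCG ATA — ATG at 1, stop TGA at 10 → 12 nt; ATG at 22, stop TGA at 28 → 9 nt.
Frame 2: TGA CCT CAT GAG GCC TTT ACA TGA GTT GAG TGA AAG TAA CTG CCT AAA TAG GGC AAT GCA GGA TTA GCT TTT GAC TTG GAA ATG CGA — no ATG→stop ORF.
Frame 3: GAC CTC ATG AGG CCT TTA CAT GAG TTG AGT GAA AGT AAC TGC CTA AAT AGG GCA ATG CAG GAT TAG CTT TTG ACT TGG AAA TGC GAT — ATG at 9, stop TAG at 66 → 60 nt; ATG at 57, stop TAG at 66 → 12 nt.
Longest ORF is 60 nt in frame 3 (positions 9–68).

3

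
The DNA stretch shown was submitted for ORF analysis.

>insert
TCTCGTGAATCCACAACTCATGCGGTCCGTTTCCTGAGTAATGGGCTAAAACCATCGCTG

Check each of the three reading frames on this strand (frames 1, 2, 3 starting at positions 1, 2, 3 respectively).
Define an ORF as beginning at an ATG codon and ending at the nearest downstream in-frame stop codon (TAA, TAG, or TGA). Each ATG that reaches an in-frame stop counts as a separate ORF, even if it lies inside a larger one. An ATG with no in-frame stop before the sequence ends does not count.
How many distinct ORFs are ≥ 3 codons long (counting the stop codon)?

2

Frame 1: TCT CGT GAA TCC ACA ACT CAT GCG GTC CGT TTC CTG AGT AAT GGG CTA AAA CCA TCG CTG — no ATG→stop ORF.
Frame 2: CTC GTG AAT CCA CAA CTC ATG CGG TCC GTT TCC TGA GTA ATG GGC TAA AAC CAT CGC — ATG at 20, stop TGA at 35 → 18 nt; ATG at 41, stop TAA at 47 → 9 nt.
Frame 3: TCG TGA ATC CAC AAC TCA TGC GGT CCG TTT CCT GAG TAA TGG GCT AAA ACC ATC GCT — no ATG→stop ORF.
ORFs ≥ 3 codons: frame 2 20–37 (6 codons), frame 2 41–49 (3 codons). Count = 2.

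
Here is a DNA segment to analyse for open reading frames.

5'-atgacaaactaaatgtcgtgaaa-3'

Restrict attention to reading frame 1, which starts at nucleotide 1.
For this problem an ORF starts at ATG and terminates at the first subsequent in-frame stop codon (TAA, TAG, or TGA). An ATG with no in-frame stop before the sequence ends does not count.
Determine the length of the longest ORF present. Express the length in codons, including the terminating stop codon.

4

Frame 1: ATG ACA AAC TAA ATG TCG TGA — ATG at 1, stop TAA at 10 → 12 nt; ATG at 13, stop TGA at 19 → 9 nt.
Longest: frame 1, positions 1–12, 12 nt = 4 codons = 3 aa. → 4 codons.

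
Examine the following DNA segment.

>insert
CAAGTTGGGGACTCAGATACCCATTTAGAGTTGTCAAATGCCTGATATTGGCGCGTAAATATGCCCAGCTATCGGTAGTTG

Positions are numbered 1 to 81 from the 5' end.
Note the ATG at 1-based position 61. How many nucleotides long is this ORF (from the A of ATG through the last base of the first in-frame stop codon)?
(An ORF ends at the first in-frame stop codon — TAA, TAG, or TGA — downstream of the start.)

18

Codons from position 61: ATG (61–63), CCC (64–66), AGC (67–69), TAT (70–72), CGG (73–75), TAG (76–78).
TAG is the first in-frame stop; ORF spans 61–78, 18 nucleotides.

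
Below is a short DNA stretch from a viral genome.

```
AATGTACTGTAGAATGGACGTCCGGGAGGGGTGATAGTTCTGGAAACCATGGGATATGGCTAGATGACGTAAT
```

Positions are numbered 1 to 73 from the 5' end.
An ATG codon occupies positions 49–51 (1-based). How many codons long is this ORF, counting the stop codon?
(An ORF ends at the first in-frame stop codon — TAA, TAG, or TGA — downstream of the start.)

Codons from position 49: ATG (49–51), GGA (52–54), TAT (55–57), GGC (58–60), TAG (61–63).
TAG is the first in-frame stop; that's 5 codons including the stop.

5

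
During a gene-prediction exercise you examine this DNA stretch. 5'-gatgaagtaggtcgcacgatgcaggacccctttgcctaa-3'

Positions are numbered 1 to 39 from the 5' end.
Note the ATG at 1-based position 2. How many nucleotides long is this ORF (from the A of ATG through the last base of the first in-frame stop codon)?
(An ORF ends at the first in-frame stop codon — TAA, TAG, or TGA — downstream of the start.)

Codons from position 2: ATG (2–4), AAG (5–7), TAG (8–10).
TAG is the first in-frame stop; ORF spans 2–10, 9 nucleotides.

9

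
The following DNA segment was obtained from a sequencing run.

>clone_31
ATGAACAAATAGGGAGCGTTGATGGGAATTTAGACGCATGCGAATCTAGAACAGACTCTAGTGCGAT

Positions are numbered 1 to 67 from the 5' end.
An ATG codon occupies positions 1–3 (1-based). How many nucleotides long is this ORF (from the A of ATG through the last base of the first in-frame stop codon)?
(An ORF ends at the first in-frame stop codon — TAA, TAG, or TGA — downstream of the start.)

Codons from position 1: ATG (1–3), AAC (4–6), AAA (7–9), TAG (10–12).
TAG is the first in-frame stop; ORF spans 1–12, 12 nucleotides.

12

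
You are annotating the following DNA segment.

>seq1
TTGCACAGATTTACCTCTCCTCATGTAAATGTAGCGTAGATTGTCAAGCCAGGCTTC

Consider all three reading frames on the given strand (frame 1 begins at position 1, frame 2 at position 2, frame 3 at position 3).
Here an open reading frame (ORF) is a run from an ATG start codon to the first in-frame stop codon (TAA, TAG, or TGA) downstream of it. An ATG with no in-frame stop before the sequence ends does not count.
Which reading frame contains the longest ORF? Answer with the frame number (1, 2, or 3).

Frame 1: TTG CAC AGA TTT ACC TCT CCT CAT GTA AAT GTA GCG TAG ATT GTC AAG CCA GGC TTC — no ATG→stop ORF.
Frame 2: TGC ACA GAT TTA CCT CTC CTC ATG TAA ATG TAG CGT AGA TTG TCA AGC CAG GCT — ATG at 23, stop TAA at 26 → 6 nt; ATG at 29, stop TAG at 32 → 6 nt.
Frame 3: GCA CAG ATT TAC CTC TCC TCA TGT AAA TGT AGC GTA GAT TGT CAA GCC AGG CTT — no ATG→stop ORF.
Longest ORF is 6 nt in frame 2 (positions 23–28).

2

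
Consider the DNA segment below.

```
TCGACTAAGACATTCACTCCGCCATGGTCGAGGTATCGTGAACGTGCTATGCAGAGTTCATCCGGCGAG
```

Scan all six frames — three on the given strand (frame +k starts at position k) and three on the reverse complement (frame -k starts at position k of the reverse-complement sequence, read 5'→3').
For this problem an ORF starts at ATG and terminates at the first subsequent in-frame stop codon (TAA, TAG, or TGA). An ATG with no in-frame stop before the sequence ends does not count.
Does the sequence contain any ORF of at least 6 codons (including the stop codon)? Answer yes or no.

Reverse complement (5'→3'): CTCGCCGGATGAACTCTGCATAGCACGTTCACGATACCTCGACCATGGCGGAGTGAATGTCTTAGTCGA
Frame +1: TCG ACT AAG ACA TTC ACT CCG CCA TGG TCG AGG TAT CGT GAA CGT GCT ATG CAG AGT TCA TCC GGC GAG — no ATG→stop ORF.
Frame +2: CGA CTA AGA CAT TCA CTC CGC CAT GGT CGA GGT ATC GTG AAC GTG CTA TGC AGA GTT CAT CCG GCG — no ATG→stop ORF.
Frame +3: GAC TAA GAC ATT CAC TCC GCC ATG GTC GAG GTA TCG TGA ACG TGC TAT GCA GAG TTC ATC CGG CGA — ATG at 24, stop TGA at 39 → 18 nt.
Frame -1: CTC GCC GGA TGA ACT CTG CAT AGC ACG TTC ACG ATA CCT CGA CCA TGG CGG AGT GAA TGT CTT AGT CGA — no ATG→stop ORF.
Frame -2: TCG CCG GAT GAA CTC TGC ATA GCA CGT TCA CGA TAC CTC GAC CAT GGC GGA GTG AAT GTC TTA GTC — no ATG→stop ORF.
Frame -3: CGC CGG ATG AAC TCT GCA TAG CAC GTT CAC GAT ACC TCG ACC ATG GCG GAG TGA ATG TCT TAG TCG — ATG at 9, stop TAG at 21 → 15 nt; ATG at 45, stop TGA at 54 → 12 nt; ATG at 57, stop TAG at 63 → 9 nt.
Frame +3 has an ORF of 6 codons (positions 24–41) ≥ 6, so yes.

yes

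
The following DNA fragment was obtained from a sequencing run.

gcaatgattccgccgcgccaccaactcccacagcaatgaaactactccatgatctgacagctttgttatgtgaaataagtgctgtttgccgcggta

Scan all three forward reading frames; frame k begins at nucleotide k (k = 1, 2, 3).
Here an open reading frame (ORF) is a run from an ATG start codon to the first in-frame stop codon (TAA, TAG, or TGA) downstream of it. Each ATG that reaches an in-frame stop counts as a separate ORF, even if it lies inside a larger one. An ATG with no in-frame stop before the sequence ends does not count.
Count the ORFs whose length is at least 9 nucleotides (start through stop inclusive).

Frame 1: GCA ATG ATT CCG CCG CGC CAC CAA CTC CCA CAG CAA TGA AAC TAC TCC ATG ATC TGA CAG CTT TGT TAT GTG AAA TAA GTG CTG TTT GCC GCG GTA — ATG at 4, stop TGA at 37 → 36 nt; ATG at 49, stop TGA at 55 → 9 nt.
Frame 2: CAA TGA TTC CGC CGC GCC ACC AAC TCC CAC AGC AAT GAA ACT ACT CCA TGA TCT GAC AGC TTT GTT ATG TGA AAT AAG TGC TGT TTG CCG CGG — ATG at 68, stop TGA at 71 → 6 nt.
Frame 3: AAT GAT TCC GCC GCG CCA CCA ACT CCC ACA GCA ATG AAA CTA CTC CAT GAT CTG ACA GCT TTG TTA TGT GAA ATA AGT GCT GTT TGC CGC GGT — no ATG→stop ORF.
ORFs ≥ 9 nucleotides: frame 1 4–39 (36 nucleotides), frame 1 49–57 (9 nucleotides). Count = 2.

2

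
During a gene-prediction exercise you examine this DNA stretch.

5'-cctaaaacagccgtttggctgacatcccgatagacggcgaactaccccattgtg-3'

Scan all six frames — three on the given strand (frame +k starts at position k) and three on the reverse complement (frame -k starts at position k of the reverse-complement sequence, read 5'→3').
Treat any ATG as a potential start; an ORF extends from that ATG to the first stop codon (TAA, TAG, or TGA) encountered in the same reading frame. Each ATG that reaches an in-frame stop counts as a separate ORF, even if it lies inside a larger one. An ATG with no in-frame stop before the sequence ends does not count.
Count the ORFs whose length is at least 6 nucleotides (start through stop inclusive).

2

Reverse complement (5'→3'): CACAATGGGGTAGTTCGCCGTCTATCGGGATGTCAGCCAAACGGCTGTTTTAGG
Frame +1: CCT AAA ACA GCC GTT TGG CTG ACA TCC CGA TAG ACG GCG AAC TAC CCC ATT GTG — no ATG→stop ORF.
Frame +2: CTA AAA CAG CCG TTT GGC TGA CAT CCC GAT AGA CGG CGA ACT ACC CCA TTG — no ATG→stop ORF.
Frame +3: TAA AAC AGC CGT TTG GCT GAC ATC CCG ATA GAC GGC GAA CTA CCC CAT TGT — no ATG→stop ORF.
Frame -1: CAC AAT GGG GTA GTT CGC CGT CTA TCG GGA TGT CAG CCA AAC GGC TGT TTT AGG — no ATG→stop ORF.
Frame -2: ACA ATG GGG TAG TTC GCC GTC TAT CGG GAT GTC AGC CAA ACG GCT GTT TTA — ATG at 5, stop TAG at 11 → 9 nt.
Frame -3: CAA TGG GGT AGT TCG CCG TCT ATC GGG ATG TCA GCC AAA CGG CTG TTT TAG — ATG at 30, stop TAG at 51 → 24 nt.
ORFs ≥ 6 nucleotides: frame -2 5–13 (9 nucleotides), frame -3 30–53 (24 nucleotides). Count = 2.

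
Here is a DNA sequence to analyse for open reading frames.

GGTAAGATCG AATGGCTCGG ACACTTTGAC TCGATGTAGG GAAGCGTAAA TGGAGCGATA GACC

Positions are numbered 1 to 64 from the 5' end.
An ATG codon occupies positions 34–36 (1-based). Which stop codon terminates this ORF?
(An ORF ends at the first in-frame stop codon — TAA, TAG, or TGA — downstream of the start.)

TAG

Codons from position 34: ATG (34–36), TAG (37–39).
The first in-frame stop codon is TAG.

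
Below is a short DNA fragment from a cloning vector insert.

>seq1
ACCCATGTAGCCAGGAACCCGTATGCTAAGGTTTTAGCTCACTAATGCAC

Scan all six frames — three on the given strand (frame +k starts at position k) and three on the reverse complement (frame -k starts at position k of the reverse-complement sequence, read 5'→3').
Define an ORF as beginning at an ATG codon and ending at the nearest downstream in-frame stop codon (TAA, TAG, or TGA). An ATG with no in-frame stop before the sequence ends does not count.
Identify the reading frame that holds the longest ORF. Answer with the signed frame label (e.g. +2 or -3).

+2

Reverse complement (5'→3'): GTGCATTAGTGAGCTAAAACCTTAGCATACGGGTTCCTGGCTACATGGGT
Frame +1: ACC CAT GTA GCC AGG AAC CCG TAT GCT AAG GTT TTA GCT CAC TAA TGC — no ATG→stop ORF.
Frame +2: CCC ATG TAG CCA GGA ACC CGT ATG CTA AGG TTT TAG CTC ACT AAT GCA — ATG at 5, stop TAG at 8 → 6 nt; ATG at 23, stop TAG at 35 → 15 nt.
Frame +3: CCA TGT AGC CAG GAA CCC GTA TGC TAA GGT TTT AGC TCA CTA ATG CAC — no ATG→stop ORF.
Frame -1: GTG CAT TAG TGA GCT AAA ACC TTA GCA TAC GGG TTC CTG GCT ACA TGG — no ATG→stop ORF.
Frame -2: TGC ATT AGT GAG CTA AAA CCT TAG CAT ACG GGT TCC TGG CTA CAT GGG — no ATG→stop ORF.
Frame -3: GCA TTA GTG AGC TAA AAC CTT AGC ATA CGG GTT CCT GGC TAC ATG GGT — no ATG→stop ORF.
Longest ORF is 15 nt in frame +2 (positions 23–37).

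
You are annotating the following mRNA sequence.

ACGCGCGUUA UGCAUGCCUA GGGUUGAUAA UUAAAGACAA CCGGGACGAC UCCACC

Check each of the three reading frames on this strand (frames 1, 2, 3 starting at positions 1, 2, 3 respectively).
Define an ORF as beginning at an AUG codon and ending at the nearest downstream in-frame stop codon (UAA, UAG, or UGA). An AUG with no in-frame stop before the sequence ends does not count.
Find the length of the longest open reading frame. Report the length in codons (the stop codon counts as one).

Frame 1: ACG CGC GUU AUG CAU GCC UAG GGU UGA UAA UUA AAG ACA ACC GGG ACG ACU CCA — AUG at 10, stop UAG at 19 → 12 nt.
Frame 2: CGC GCG UUA UGC AUG CCU AGG GUU GAU AAU UAA AGA CAA CCG GGA CGA CUC CAC — AUG at 14, stop UAA at 32 → 21 nt.
Frame 3: GCG CGU UAU GCA UGC CUA GGG UUG AUA AUU AAA GAC AAC CGG GAC GAC UCC ACC — no AUG→stop ORF.
Longest: frame 2, positions 14–34, 21 nt = 7 codons = 6 aa. → 7 codons.

7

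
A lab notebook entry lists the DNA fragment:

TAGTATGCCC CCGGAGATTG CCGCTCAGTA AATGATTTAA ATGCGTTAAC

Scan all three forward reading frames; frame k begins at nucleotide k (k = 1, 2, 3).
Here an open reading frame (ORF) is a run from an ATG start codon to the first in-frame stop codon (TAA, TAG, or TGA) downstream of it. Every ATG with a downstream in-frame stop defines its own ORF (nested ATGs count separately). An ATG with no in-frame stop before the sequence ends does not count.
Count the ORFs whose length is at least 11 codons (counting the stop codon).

Frame 1: TAG TAT GCC CCC GGA GAT TGC CGC TCA GTA AAT GAT TTA AAT GCG TTA — no ATG→stop ORF.
Frame 2: AGT ATG CCC CCG GAG ATT GCC GCT CAG TAA ATG ATT TAA ATG CGT TAA — ATG at 5, stop TAA at 29 → 27 nt; ATG at 32, stop TAA at 38 → 9 nt; ATG at 41, stop TAA at 47 → 9 nt.
Frame 3: GTA TGC CCC CGG AGA TTG CCG CTC AGT AAA TGA TTT AAA TGC GTT AAC — no ATG→stop ORF.
No ORF reaches 11 codons. Count = 0.

0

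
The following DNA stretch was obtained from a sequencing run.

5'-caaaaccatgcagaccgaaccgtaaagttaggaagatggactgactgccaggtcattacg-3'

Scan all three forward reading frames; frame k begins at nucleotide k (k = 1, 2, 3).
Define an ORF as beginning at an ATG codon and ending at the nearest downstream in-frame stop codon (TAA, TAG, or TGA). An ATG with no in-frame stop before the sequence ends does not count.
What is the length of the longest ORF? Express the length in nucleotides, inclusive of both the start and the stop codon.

18

Frame 1: CAA AAC CAT GCA GAC CGA ACC GTA AAG TTA GGA AGA TGG ACT GAC TGC CAG GTC ATT ACG — no ATG→stop ORF.
Frame 2: AAA ACC ATG CAG ACC GAA CCG TAA AGT TAG GAA GAT GGA CTG ACT GCC AGG TCA TTA — ATG at 8, stop TAA at 23 → 18 nt.
Frame 3: AAA CCA TGC AGA CCG AAC CGT AAA GTT AGG AAG ATG GAC TGA CTG CCA GGT CAT TAC — ATG at 36, stop TGA at 42 → 9 nt.
Longest: frame 2, positions 8–25, 18 nt = 6 codons = 5 aa. → 18 nucleotides.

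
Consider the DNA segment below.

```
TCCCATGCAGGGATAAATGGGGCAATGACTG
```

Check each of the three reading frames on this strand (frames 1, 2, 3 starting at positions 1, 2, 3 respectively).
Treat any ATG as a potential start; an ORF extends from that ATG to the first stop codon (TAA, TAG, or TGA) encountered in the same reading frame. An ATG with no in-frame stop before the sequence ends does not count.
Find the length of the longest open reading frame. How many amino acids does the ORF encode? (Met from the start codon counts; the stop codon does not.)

Frame 1: TCC CAT GCA GGG ATA AAT GGG GCA ATG ACT — no ATG→stop ORF.
Frame 2: CCC ATG CAG GGA TAA ATG GGG CAA TGA CTG — ATG at 5, stop TAA at 14 → 12 nt; ATG at 17, stop TGA at 26 → 12 nt.
Frame 3: CCA TGC AGG GAT AAA TGG GGC AAT GAC — no ATG→stop ORF.
Longest: frame 2, positions 5–16, 12 nt = 4 codons = 3 aa. → 3 amino acids.

3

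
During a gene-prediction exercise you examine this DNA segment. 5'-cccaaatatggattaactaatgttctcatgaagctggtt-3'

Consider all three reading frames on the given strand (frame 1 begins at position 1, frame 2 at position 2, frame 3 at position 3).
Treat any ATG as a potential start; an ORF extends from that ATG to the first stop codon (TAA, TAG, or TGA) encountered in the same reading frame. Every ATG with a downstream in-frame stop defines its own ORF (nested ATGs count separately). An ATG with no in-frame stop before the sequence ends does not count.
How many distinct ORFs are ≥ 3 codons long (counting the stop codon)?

Frame 1: CCC AAA TAT GGA TTA ACT AAT GTT CTC ATG AAG CTG GTT — no ATG→stop ORF.
Frame 2: CCA AAT ATG GAT TAA CTA ATG TTC TCA TGA AGC TGG — ATG at 8, stop TAA at 14 → 9 nt; ATG at 20, stop TGA at 29 → 12 nt.
Frame 3: CAA ATA TGG ATT AAC TAA TGT TCT CAT GAA GCT GGT — no ATG→stop ORF.
ORFs ≥ 3 codons: frame 2 8–16 (3 codons), frame 2 20–31 (4 codons). Count = 2.

2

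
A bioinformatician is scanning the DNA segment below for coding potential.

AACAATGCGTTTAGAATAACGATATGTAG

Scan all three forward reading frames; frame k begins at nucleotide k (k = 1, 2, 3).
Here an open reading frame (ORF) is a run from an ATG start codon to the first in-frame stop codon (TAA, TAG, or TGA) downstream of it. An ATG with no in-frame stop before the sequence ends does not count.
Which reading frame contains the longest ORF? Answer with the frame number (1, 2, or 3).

Frame 1: AAC AAT GCG TTT AGA ATA ACG ATA TGT — no ATG→stop ORF.
Frame 2: ACA ATG CGT TTA GAA TAA CGA TAT GTA — ATG at 5, stop TAA at 17 → 15 nt.
Frame 3: CAA TGC GTT TAG AAT AAC GAT ATG TAG — ATG at 24, stop TAG at 27 → 6 nt.
Longest ORF is 15 nt in frame 2 (positions 5–19).

2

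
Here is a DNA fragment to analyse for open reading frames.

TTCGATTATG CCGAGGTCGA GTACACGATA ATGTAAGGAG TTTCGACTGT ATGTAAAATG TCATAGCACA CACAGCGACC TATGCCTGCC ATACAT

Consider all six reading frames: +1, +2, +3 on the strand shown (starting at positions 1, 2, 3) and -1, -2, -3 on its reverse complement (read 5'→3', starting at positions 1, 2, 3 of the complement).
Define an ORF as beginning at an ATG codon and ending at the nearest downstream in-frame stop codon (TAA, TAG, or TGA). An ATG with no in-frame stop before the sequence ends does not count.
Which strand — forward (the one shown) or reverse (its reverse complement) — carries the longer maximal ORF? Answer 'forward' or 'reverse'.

Reverse complement (5'→3'): ATGTATGGCAGGCATAGGTCGCTGTGTGTGCTATGACATTTTACATACAGTCGAAACTCCTTACATTATCGTGTACTCGACCTCGGCATAATCGAA
Frame +1: TTC GAT TAT GCC GAG GTC GAG TAC ACG ATA ATG TAA GGA GTT TCG ACT GTA TGT AAA ATG TCA TAG CAC ACA CAG CGA CCT ATG CCT GCC ATA CAT — ATG at 31, stop TAA at 34 → 6 nt; ATG at 58, stop TAG at 64 → 9 nt.
Frame +2: TCG ATT ATG CCG AGG TCG AGT ACA CGA TAA TGT AAG GAG TTT CGA CTG TAT GTA AAA TGT CAT AGC ACA CAC AGC GAC CTA TGC CTG CCA TAC — ATG at 8, stop TAA at 29 → 24 nt.
Frame +3: CGA TTA TGC CGA GGT CGA GTA CAC GAT AAT GTA AGG AGT TTC GAC TGT ATG TAA AAT GTC ATA GCA CAC ACA GCG ACC TAT GCC TGC CAT ACA — ATG at 51, stop TAA at 54 → 6 nt.
Frame -1: ATG TAT GGC AGG CAT AGG TCG CTG TGT GTG CTA TGA CAT TTT ACA TAC AGT CGA AAC TCC TTA CAT TAT CGT GTA CTC GAC CTC GGC ATA ATC GAA — ATG at 1, stop TGA at 34 → 36 nt.
Frame -2: TGT ATG GCA GGC ATA GGT CGC TGT GTG TGC TAT GAC ATT TTA CAT ACA GTC GAA ACT CCT TAC ATT ATC GTG TAC TCG ACC TCG GCA TAA TCG — ATG at 5, stop TAA at 89 → 87 nt.
Frame -3: GTA TGG CAG GCA TAG GTC GCT GTG TGT GCT ATG ACA TTT TAC ATA CAG TCG AAA CTC CTT ACA TTA TCG TGT ACT CGA CCT CGG CAT AAT CGA — no ATG→stop ORF.
Forward-strand max 24 nt; reverse-strand max 87 nt. The reverse strand has the longer ORF.

reverse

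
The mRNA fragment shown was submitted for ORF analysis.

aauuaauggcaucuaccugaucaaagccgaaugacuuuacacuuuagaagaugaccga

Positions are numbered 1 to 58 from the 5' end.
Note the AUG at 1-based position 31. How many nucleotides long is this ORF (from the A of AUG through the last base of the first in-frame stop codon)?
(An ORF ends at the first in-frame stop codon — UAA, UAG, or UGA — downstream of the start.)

Codons from position 31: AUG (31–33), ACU (34–36), UUA (37–39), CAC (40–42), UUU (43–45), AGA (46–48), AGA (49–51), UGA (52–54).
UGA is the first in-frame stop; ORF spans 31–54, 24 nucleotides.

24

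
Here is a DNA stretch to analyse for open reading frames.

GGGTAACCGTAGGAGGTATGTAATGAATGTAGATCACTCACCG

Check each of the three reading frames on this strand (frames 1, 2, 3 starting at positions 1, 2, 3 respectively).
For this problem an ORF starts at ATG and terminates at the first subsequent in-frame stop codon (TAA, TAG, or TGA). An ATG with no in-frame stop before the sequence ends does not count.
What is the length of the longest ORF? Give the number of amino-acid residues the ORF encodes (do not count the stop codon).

1

Frame 1: GGG TAA CCG TAG GAG GTA TGT AAT GAA TGT AGA TCA CTC ACC — no ATG→stop ORF.
Frame 2: GGT AAC CGT AGG AGG TAT GTA ATG AAT GTA GAT CAC TCA CCG — no ATG→stop ORF.
Frame 3: GTA ACC GTA GGA GGT ATG TAA TGA ATG TAG ATC ACT CAC — ATG at 18, stop TAA at 21 → 6 nt; ATG at 27, stop TAG at 30 → 6 nt.
Longest: frame 3, positions 18–23, 6 nt = 2 codons = 1 aa. → 1 amino acids.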